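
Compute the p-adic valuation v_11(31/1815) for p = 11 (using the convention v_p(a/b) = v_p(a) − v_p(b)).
v_11(31/1815) = -2

Factor powers of 11 from the numerator and denominator of the reduced fraction: 31 = 11^0 · 31 and 1815 = 11^2 · 15. Apply v_p(a/b) = v_p(a) − v_p(b): v_11(31/1815) = 0 − 2 = -2.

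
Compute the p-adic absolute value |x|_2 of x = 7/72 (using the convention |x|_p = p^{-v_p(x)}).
|7/72|_2 = 8

Step 1 — compute v_2(x) by factoring powers of 2 out of the numerator and denominator: v_2(7/72) = -3. Step 2 — apply |x|_p = p^{-v_p(x)} = 2^{3} = 8.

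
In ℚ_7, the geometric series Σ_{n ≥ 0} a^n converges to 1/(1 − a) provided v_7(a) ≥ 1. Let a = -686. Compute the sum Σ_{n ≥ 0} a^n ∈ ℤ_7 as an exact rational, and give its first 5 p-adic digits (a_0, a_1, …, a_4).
Σ a^n = 1/(1 − a) = 1/687;  first 5 digits = (1, 0, 0, 5, 6)

v_7(a) = 3 ≥ 1, so the series converges in ℤ_7 to 1/(1 − a) = 1/(1 − (-686)) = 1/687. Expand this rational in ℤ_7: compute digits iteratively via d_i = x_i mod 7, x_{i+1} = (x_i − d_i)/7. The first 5 digits are (1, 0, 0, 5, 6).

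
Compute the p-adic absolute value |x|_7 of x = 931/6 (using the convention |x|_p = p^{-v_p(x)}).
|931/6|_7 = 1/49

Step 1 — compute v_7(x) by factoring powers of 7 out of the numerator and denominator: v_7(931/6) = 2. Step 2 — apply |x|_p = p^{-v_p(x)} = 7^{-2} = 1/49.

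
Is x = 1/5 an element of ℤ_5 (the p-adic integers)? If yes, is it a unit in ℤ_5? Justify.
x ∉ ℤ_5 (v_5(x) = -1 < 0)

ℤ_5 = {x ∈ ℚ_5 : v_5(x) ≥ 0} and ℤ_5^× = {x ∈ ℤ_5 : v_5(x) = 0}. Here v_5(1/5) = v_5(num) − v_5(den) = -1; compare against these criteria.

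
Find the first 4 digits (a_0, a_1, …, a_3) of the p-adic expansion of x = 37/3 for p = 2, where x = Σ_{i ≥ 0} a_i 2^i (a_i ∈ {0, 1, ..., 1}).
(a_0, …, a_3) = (1, 1, 1, 0)

v_2(37/3) = 0 (numerator and denominator both coprime to 2), so x ∈ ℤ_2^×. Compute digits iteratively via a_i = x_i mod 2, x_{i+1} = (x_i − a_i)/2, with x_0 = x:
  x_0 = 37/3;  a_0 = 1;  x_1 = (x_0 − 1)/2 = 17/3
  x_1 = 17/3;  a_1 = 1;  x_2 = (x_1 − 1)/2 = 7/3
  x_2 = 7/3;  a_2 = 1;  x_3 = (x_2 − 1)/2 = 2/3
  x_3 = 2/3;  a_3 = 0;  x_4 = (x_3 − 0)/2 = 1/3
Digits: (1, 1, 1, 0).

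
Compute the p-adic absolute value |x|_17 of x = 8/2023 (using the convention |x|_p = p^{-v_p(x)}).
|8/2023|_17 = 289

Step 1 — compute v_17(x) by factoring powers of 17 out of the numerator and denominator: v_17(8/2023) = -2. Step 2 — apply |x|_p = p^{-v_p(x)} = 17^{2} = 289.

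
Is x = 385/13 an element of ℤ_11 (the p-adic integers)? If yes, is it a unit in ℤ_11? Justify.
x ∈ ℤ_11 but not a unit; v_11(x) = 1 > 0

ℤ_11 = {x ∈ ℚ_11 : v_11(x) ≥ 0} and ℤ_11^× = {x ∈ ℤ_11 : v_11(x) = 0}. Here v_11(385/13) = v_11(num) − v_11(den) = 1; compare against these criteria.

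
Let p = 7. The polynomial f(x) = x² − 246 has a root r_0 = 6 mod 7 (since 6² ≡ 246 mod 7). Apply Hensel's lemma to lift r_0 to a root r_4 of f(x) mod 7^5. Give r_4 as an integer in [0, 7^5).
r_4 = 1077 (mod 16807)

Hensel's recurrence: r_{i+1} = r_i − f(r_i)·(f′(r_i))^{-1} mod 7^{i+2}, with f′(x) = 2x. Iterate:
  r_0 = 6 (mod 7)
  r_1 = 48 (mod 49)
  r_2 = 48 (mod 343)
  r_3 = 1077 (mod 2401)
  r_4 = 1077 (mod 16807)
Final: r_4 = 1077, and one checks f(r_4) ≡ 0 mod 7^5.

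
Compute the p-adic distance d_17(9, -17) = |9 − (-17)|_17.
d_17(9, -17) = 1

Step 1 — x − y = 9 − (-17) = 26. Step 2 — v_17(26) = 0 (factor: 26 = (17^0 · 26); the sign does not affect v_p). Step 3 — |x − y|_17 = 17^{0} = 1.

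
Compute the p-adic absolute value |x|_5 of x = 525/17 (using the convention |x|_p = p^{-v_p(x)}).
|525/17|_5 = 1/25

Step 1 — compute v_5(x) by factoring powers of 5 out of the numerator and denominator: v_5(525/17) = 2. Step 2 — apply |x|_p = p^{-v_p(x)} = 5^{-2} = 1/25.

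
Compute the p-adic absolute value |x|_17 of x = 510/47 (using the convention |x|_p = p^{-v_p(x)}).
|510/47|_17 = 1/17

Step 1 — compute v_17(x) by factoring powers of 17 out of the numerator and denominator: v_17(510/47) = 1. Step 2 — apply |x|_p = p^{-v_p(x)} = 17^{-1} = 1/17.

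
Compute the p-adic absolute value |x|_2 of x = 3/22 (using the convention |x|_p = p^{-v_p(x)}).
|3/22|_2 = 2

Step 1 — compute v_2(x) by factoring powers of 2 out of the numerator and denominator: v_2(3/22) = -1. Step 2 — apply |x|_p = p^{-v_p(x)} = 2^{1} = 2.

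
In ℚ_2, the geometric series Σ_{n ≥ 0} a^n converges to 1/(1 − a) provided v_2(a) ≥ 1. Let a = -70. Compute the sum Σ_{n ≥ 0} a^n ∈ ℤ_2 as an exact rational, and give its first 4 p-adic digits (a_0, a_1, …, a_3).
Σ a^n = 1/(1 − a) = 1/71;  first 4 digits = (1, 1, 1, 0)

v_2(a) = 1 ≥ 1, so the series converges in ℤ_2 to 1/(1 − a) = 1/(1 − (-70)) = 1/71. Expand this rational in ℤ_2: compute digits iteratively via d_i = x_i mod 2, x_{i+1} = (x_i − d_i)/2. The first 4 digits are (1, 1, 1, 0).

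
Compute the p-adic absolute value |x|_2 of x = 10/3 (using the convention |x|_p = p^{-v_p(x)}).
|10/3|_2 = 1/2

Step 1 — compute v_2(x) by factoring powers of 2 out of the numerator and denominator: v_2(10/3) = 1. Step 2 — apply |x|_p = p^{-v_p(x)} = 2^{-1} = 1/2.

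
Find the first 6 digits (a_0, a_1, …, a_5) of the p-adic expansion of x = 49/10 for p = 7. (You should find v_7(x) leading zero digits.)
(a_0, …, a_5) = (0, 0, 5, 0, 2, 6)

v_7(49/10) = 2, so a_0 = ... = a_1 = 0. Factor out: x = 7^2 · u with u = 1/10 a unit in ℤ_7. Expand u iteratively via a_{v+i} = u_i mod 7, u_{i+1} = (u_i − a_{v+i})/7:
  u_0 = 1/10;  a_2 = 5;  u_1 = (u_0 − 5)/7 = -7/10
  u_1 = -7/10;  a_3 = 0;  u_2 = (u_1 − 0)/7 = -1/10
  u_2 = -1/10;  a_4 = 2;  u_3 = (u_2 − 2)/7 = -3/10
  u_3 = -3/10;  a_5 = 6;  u_4 = (u_3 − 6)/7 = -9/10
Digits: (0, 0, 5, 0, 2, 6).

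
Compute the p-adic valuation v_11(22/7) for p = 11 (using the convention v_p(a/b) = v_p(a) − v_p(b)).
v_11(22/7) = 1

Factor powers of 11 from the numerator and denominator of the reduced fraction: 22 = 11^1 · 2 and 7 = 11^0 · 7. Apply v_p(a/b) = v_p(a) − v_p(b): v_11(22/7) = 1 − 0 = 1.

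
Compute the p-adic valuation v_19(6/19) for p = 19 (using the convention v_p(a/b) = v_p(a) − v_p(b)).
v_19(6/19) = -1

Factor powers of 19 from the numerator and denominator of the reduced fraction: 6 = 19^0 · 6 and 19 = 19^1 · 1. Apply v_p(a/b) = v_p(a) − v_p(b): v_19(6/19) = 0 − 1 = -1.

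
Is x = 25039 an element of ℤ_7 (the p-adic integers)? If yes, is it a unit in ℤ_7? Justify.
x ∈ ℤ_7 but not a unit; v_7(x) = 3 > 0

ℤ_7 = {x ∈ ℚ_7 : v_7(x) ≥ 0} and ℤ_7^× = {x ∈ ℤ_7 : v_7(x) = 0}. Here v_7(25039) = v_7(num) − v_7(den) = 3; compare against these criteria.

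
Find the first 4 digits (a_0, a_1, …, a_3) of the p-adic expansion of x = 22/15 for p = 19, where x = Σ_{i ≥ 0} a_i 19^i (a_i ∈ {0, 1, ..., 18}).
(a_0, …, a_3) = (4, 10, 2, 10)

v_19(22/15) = 0 (numerator and denominator both coprime to 19), so x ∈ ℤ_19^×. Compute digits iteratively via a_i = x_i mod 19, x_{i+1} = (x_i − a_i)/19, with x_0 = x:
  x_0 = 22/15;  a_0 = 4;  x_1 = (x_0 − 4)/19 = -2/15
  x_1 = -2/15;  a_1 = 10;  x_2 = (x_1 − 10)/19 = -8/15
  x_2 = -8/15;  a_2 = 2;  x_3 = (x_2 − 2)/19 = -2/15
  x_3 = -2/15;  a_3 = 10;  x_4 = (x_3 − 10)/19 = -8/15
Digits: (4, 10, 2, 10).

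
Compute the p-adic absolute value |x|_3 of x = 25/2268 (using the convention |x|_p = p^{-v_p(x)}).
|25/2268|_3 = 81

Step 1 — compute v_3(x) by factoring powers of 3 out of the numerator and denominator: v_3(25/2268) = -4. Step 2 — apply |x|_p = p^{-v_p(x)} = 3^{4} = 81.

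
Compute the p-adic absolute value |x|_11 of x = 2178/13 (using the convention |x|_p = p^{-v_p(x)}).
|2178/13|_11 = 1/121

Step 1 — compute v_11(x) by factoring powers of 11 out of the numerator and denominator: v_11(2178/13) = 2. Step 2 — apply |x|_p = p^{-v_p(x)} = 11^{-2} = 1/121.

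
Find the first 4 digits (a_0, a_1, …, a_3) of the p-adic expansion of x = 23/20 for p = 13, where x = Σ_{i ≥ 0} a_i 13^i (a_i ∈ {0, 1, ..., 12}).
(a_0, …, a_3) = (7, 8, 0, 11)

v_13(23/20) = 0 (numerator and denominator both coprime to 13), so x ∈ ℤ_13^×. Compute digits iteratively via a_i = x_i mod 13, x_{i+1} = (x_i − a_i)/13, with x_0 = x:
  x_0 = 23/20;  a_0 = 7;  x_1 = (x_0 − 7)/13 = -9/20
  x_1 = -9/20;  a_1 = 8;  x_2 = (x_1 − 8)/13 = -13/20
  x_2 = -13/20;  a_2 = 0;  x_3 = (x_2 − 0)/13 = -1/20
  x_3 = -1/20;  a_3 = 11;  x_4 = (x_3 − 11)/13 = -17/20
Digits: (7, 8, 0, 11).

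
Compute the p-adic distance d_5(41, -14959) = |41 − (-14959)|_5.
d_5(41, -14959) = 1/625

Step 1 — x − y = 41 − (-14959) = 15000. Step 2 — v_5(15000) = 4 (factor: 15000 = (5^4 · 24); the sign does not affect v_p). Step 3 — |x − y|_5 = 5^{-4} = 1/625.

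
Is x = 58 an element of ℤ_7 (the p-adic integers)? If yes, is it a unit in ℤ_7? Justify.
x ∈ ℤ_7^× (unit); v_7(x) = 0

ℤ_7 = {x ∈ ℚ_7 : v_7(x) ≥ 0} and ℤ_7^× = {x ∈ ℤ_7 : v_7(x) = 0}. Here v_7(58) = v_7(num) − v_7(den) = 0; compare against these criteria.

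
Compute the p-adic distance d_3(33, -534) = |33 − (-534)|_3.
d_3(33, -534) = 1/81

Step 1 — x − y = 33 − (-534) = 567. Step 2 — v_3(567) = 4 (factor: 567 = (3^4 · 7); the sign does not affect v_p). Step 3 — |x − y|_3 = 3^{-4} = 1/81.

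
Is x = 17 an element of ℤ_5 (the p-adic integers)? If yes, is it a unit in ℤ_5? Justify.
x ∈ ℤ_5^× (unit); v_5(x) = 0

ℤ_5 = {x ∈ ℚ_5 : v_5(x) ≥ 0} and ℤ_5^× = {x ∈ ℤ_5 : v_5(x) = 0}. Here v_5(17) = v_5(num) − v_5(den) = 0; compare against these criteria.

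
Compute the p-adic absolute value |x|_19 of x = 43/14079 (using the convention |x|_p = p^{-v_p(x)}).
|43/14079|_19 = 361

Step 1 — compute v_19(x) by factoring powers of 19 out of the numerator and denominator: v_19(43/14079) = -2. Step 2 — apply |x|_p = p^{-v_p(x)} = 19^{2} = 361.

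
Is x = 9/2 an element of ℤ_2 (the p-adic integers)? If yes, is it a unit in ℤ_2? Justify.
x ∉ ℤ_2 (v_2(x) = -1 < 0)

ℤ_2 = {x ∈ ℚ_2 : v_2(x) ≥ 0} and ℤ_2^× = {x ∈ ℤ_2 : v_2(x) = 0}. Here v_2(9/2) = v_2(num) − v_2(den) = -1; compare against these criteria.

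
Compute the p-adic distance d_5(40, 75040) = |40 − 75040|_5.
d_5(40, 75040) = 1/3125

Step 1 — x − y = 40 − 75040 = -75000. Step 2 — v_5(-75000) = 5 (factor: -75000 = −(5^5 · 24); the sign does not affect v_p). Step 3 — |x − y|_5 = 5^{-5} = 1/3125.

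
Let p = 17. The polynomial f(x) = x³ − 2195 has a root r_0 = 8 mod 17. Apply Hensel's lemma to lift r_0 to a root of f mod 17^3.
r_2 = 4275 (mod 4913)

Hensel: r_{i+1} = r_i − f(r_i)/f′(r_i) mod 17^{i+2}, where f′(x) = 3x². Iterate:
  r_0 = 8 (mod 17)
  r_1 = 229 (mod 289)
  r_2 = 4275 (mod 4913)
Final: r = 4275 with f(r) ≡ 0 mod 17^3.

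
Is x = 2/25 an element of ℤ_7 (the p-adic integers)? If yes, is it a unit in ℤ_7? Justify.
x ∈ ℤ_7^× (unit); v_7(x) = 0

ℤ_7 = {x ∈ ℚ_7 : v_7(x) ≥ 0} and ℤ_7^× = {x ∈ ℤ_7 : v_7(x) = 0}. Here v_7(2/25) = v_7(num) − v_7(den) = 0; compare against these criteria.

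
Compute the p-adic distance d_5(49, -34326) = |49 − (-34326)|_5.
d_5(49, -34326) = 1/3125

Step 1 — x − y = 49 − (-34326) = 34375. Step 2 — v_5(34375) = 5 (factor: 34375 = (5^5 · 11); the sign does not affect v_p). Step 3 — |x − y|_5 = 5^{-5} = 1/3125.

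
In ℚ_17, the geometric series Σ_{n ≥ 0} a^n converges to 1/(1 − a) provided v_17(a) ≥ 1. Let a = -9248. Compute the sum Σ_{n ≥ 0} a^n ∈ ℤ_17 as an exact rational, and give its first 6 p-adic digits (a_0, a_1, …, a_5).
Σ a^n = 1/(1 − a) = 1/9249;  first 6 digits = (1, 0, 2, 15, 3, 9)

v_17(a) = 2 ≥ 1, so the series converges in ℤ_17 to 1/(1 − a) = 1/(1 − (-9248)) = 1/9249. Expand this rational in ℤ_17: compute digits iteratively via d_i = x_i mod 17, x_{i+1} = (x_i − d_i)/17. The first 6 digits are (1, 0, 2, 15, 3, 9).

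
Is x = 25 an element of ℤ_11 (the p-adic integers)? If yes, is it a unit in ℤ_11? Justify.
x ∈ ℤ_11^× (unit); v_11(x) = 0

ℤ_11 = {x ∈ ℚ_11 : v_11(x) ≥ 0} and ℤ_11^× = {x ∈ ℤ_11 : v_11(x) = 0}. Here v_11(25) = v_11(num) − v_11(den) = 0; compare against these criteria.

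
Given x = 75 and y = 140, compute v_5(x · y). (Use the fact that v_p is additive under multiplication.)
v_5(10500) = 3

v_p(x) = 2 (factor: 75 = 5^2 · 3); v_p(y) = 1 (factor: 140 = 5^1 · 28). Additivity: v_p(xy) = v_p(x) + v_p(y) = 2 + 1 = 3. (Direct check: xy = 10500 = 5^3 · (84).)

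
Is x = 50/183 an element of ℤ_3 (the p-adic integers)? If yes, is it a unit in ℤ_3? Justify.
x ∉ ℤ_3 (v_3(x) = -1 < 0)

ℤ_3 = {x ∈ ℚ_3 : v_3(x) ≥ 0} and ℤ_3^× = {x ∈ ℤ_3 : v_3(x) = 0}. Here v_3(50/183) = v_3(num) − v_3(den) = -1; compare against these criteria.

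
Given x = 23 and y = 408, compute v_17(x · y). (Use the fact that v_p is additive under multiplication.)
v_17(9384) = 1

v_p(x) = 0 (factor: 23 = 17^0 · 23); v_p(y) = 1 (factor: 408 = 17^1 · 24). Additivity: v_p(xy) = v_p(x) + v_p(y) = 0 + 1 = 1. (Direct check: xy = 9384 = 17^1 · (552).)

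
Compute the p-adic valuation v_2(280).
v_2(280) = 3

v_2(n) is the largest exponent k such that 2^k divides n. Factor out: 280 = 2^3 · 35. (Sign doesn't affect v_p.) So v_2(280) = 3.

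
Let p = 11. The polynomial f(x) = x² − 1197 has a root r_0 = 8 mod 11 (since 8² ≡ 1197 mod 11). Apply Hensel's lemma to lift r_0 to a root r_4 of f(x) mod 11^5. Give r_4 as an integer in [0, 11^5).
r_4 = 43601 (mod 161051)

Hensel's recurrence: r_{i+1} = r_i − f(r_i)·(f′(r_i))^{-1} mod 11^{i+2}, with f′(x) = 2x. Iterate:
  r_0 = 8 (mod 11)
  r_1 = 41 (mod 121)
  r_2 = 1009 (mod 1331)
  r_3 = 14319 (mod 14641)
  r_4 = 43601 (mod 161051)
Final: r_4 = 43601, and one checks f(r_4) ≡ 0 mod 11^5.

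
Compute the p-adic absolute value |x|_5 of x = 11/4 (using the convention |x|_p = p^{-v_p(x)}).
|11/4|_5 = 1

Step 1 — compute v_5(x) by factoring powers of 5 out of the numerator and denominator: v_5(11/4) = 0. Step 2 — apply |x|_p = p^{-v_p(x)} = 5^{0} = 1.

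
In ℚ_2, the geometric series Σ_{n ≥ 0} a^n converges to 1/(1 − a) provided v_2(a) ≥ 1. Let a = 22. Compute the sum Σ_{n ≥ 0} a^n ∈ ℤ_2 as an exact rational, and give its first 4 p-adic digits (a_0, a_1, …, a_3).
Σ a^n = 1/(1 − a) = -1/21;  first 4 digits = (1, 1, 0, 0)

v_2(a) = 1 ≥ 1, so the series converges in ℤ_2 to 1/(1 − a) = 1/(1 − 22) = -1/21. Expand this rational in ℤ_2: compute digits iteratively via d_i = x_i mod 2, x_{i+1} = (x_i − d_i)/2. The first 4 digits are (1, 1, 0, 0).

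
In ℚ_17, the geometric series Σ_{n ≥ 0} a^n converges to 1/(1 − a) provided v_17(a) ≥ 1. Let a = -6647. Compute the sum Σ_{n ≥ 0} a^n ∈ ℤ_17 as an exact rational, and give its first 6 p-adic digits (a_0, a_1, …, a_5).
Σ a^n = 1/(1 − a) = 1/6648;  first 6 digits = (1, 0, 11, 15, 1, 14)

v_17(a) = 2 ≥ 1, so the series converges in ℤ_17 to 1/(1 − a) = 1/(1 − (-6647)) = 1/6648. Expand this rational in ℤ_17: compute digits iteratively via d_i = x_i mod 17, x_{i+1} = (x_i − d_i)/17. The first 6 digits are (1, 0, 11, 15, 1, 14).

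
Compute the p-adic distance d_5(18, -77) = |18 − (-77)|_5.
d_5(18, -77) = 1/5

Step 1 — x − y = 18 − (-77) = 95. Step 2 — v_5(95) = 1 (factor: 95 = (5^1 · 19); the sign does not affect v_p). Step 3 — |x − y|_5 = 5^{-1} = 1/5.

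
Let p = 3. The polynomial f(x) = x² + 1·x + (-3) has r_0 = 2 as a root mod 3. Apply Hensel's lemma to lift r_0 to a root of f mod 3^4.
r_3 = 32 (mod 81)

Hensel: r_{i+1} = r_i − f(r_i)·(f′(r_i))^{-1} mod 3^{i+2}, f′(x) = 2x + 1. Iterate:
  r_0 = 2 (mod 3)
  r_1 = 5 (mod 9)
  r_2 = 5 (mod 27)
  r_3 = 32 (mod 81)
Final: r = 32 satisfies f(r) ≡ 0 mod 3^4.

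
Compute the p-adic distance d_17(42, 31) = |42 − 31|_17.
d_17(42, 31) = 1

Step 1 — x − y = 42 − 31 = 11. Step 2 — v_17(11) = 0 (factor: 11 = (17^0 · 11); the sign does not affect v_p). Step 3 — |x − y|_17 = 17^{0} = 1.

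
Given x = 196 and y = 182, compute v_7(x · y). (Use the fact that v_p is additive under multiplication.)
v_7(35672) = 3

v_p(x) = 2 (factor: 196 = 7^2 · 4); v_p(y) = 1 (factor: 182 = 7^1 · 26). Additivity: v_p(xy) = v_p(x) + v_p(y) = 2 + 1 = 3. (Direct check: xy = 35672 = 7^3 · (104).)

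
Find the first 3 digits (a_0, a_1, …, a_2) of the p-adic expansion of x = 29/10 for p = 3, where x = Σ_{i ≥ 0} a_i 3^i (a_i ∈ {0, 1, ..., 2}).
(a_0, …, a_2) = (2, 0, 1)

v_3(29/10) = 0 (numerator and denominator both coprime to 3), so x ∈ ℤ_3^×. Compute digits iteratively via a_i = x_i mod 3, x_{i+1} = (x_i − a_i)/3, with x_0 = x:
  x_0 = 29/10;  a_0 = 2;  x_1 = (x_0 − 2)/3 = 3/10
  x_1 = 3/10;  a_1 = 0;  x_2 = (x_1 − 0)/3 = 1/10
  x_2 = 1/10;  a_2 = 1;  x_3 = (x_2 − 1)/3 = -3/10
Digits: (2, 0, 1).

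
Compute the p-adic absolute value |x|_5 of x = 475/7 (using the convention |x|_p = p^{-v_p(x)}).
|475/7|_5 = 1/25

Step 1 — compute v_5(x) by factoring powers of 5 out of the numerator and denominator: v_5(475/7) = 2. Step 2 — apply |x|_p = p^{-v_p(x)} = 5^{-2} = 1/25.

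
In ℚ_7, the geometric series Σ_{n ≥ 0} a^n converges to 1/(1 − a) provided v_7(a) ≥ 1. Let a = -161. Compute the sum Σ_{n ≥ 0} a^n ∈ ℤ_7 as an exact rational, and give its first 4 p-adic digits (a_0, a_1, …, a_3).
Σ a^n = 1/(1 − a) = 1/162;  first 4 digits = (1, 5, 0, 4)

v_7(a) = 1 ≥ 1, so the series converges in ℤ_7 to 1/(1 − a) = 1/(1 − (-161)) = 1/162. Expand this rational in ℤ_7: compute digits iteratively via d_i = x_i mod 7, x_{i+1} = (x_i − d_i)/7. The first 4 digits are (1, 5, 0, 4).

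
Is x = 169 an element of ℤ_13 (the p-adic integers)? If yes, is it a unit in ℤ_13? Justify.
x ∈ ℤ_13 but not a unit; v_13(x) = 2 > 0

ℤ_13 = {x ∈ ℚ_13 : v_13(x) ≥ 0} and ℤ_13^× = {x ∈ ℤ_13 : v_13(x) = 0}. Here v_13(169) = v_13(num) − v_13(den) = 2; compare against these criteria.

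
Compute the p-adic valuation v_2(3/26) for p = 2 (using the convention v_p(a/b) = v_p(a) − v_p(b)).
v_2(3/26) = -1

Factor powers of 2 from the numerator and denominator of the reduced fraction: 3 = 2^0 · 3 and 26 = 2^1 · 13. Apply v_p(a/b) = v_p(a) − v_p(b): v_2(3/26) = 0 − 1 = -1.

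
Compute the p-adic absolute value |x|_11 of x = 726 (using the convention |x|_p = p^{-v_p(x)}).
|726|_11 = 1/121

Step 1 — compute v_11(x) by factoring powers of 11 out of the numerator and denominator: v_11(726) = 2. Step 2 — apply |x|_p = p^{-v_p(x)} = 11^{-2} = 1/121.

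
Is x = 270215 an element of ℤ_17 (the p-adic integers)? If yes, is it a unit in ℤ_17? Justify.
x ∈ ℤ_17 but not a unit; v_17(x) = 3 > 0

ℤ_17 = {x ∈ ℚ_17 : v_17(x) ≥ 0} and ℤ_17^× = {x ∈ ℤ_17 : v_17(x) = 0}. Here v_17(270215) = v_17(num) − v_17(den) = 3; compare against these criteria.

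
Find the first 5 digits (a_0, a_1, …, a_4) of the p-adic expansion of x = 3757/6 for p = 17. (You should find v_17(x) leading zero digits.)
(a_0, …, a_4) = (0, 0, 5, 14, 2)

v_17(3757/6) = 2, so a_0 = ... = a_1 = 0. Factor out: x = 17^2 · u with u = 13/6 a unit in ℤ_17. Expand u iteratively via a_{v+i} = u_i mod 17, u_{i+1} = (u_i − a_{v+i})/17:
  u_0 = 13/6;  a_2 = 5;  u_1 = (u_0 − 5)/17 = -1/6
  u_1 = -1/6;  a_3 = 14;  u_2 = (u_1 − 14)/17 = -5/6
  u_2 = -5/6;  a_4 = 2;  u_3 = (u_2 − 2)/17 = -1/6
Digits: (0, 0, 5, 14, 2).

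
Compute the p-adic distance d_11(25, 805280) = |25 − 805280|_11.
d_11(25, 805280) = 1/161051

Step 1 — x − y = 25 − 805280 = -805255. Step 2 — v_11(-805255) = 5 (factor: -805255 = −(11^5 · 5); the sign does not affect v_p). Step 3 — |x − y|_11 = 11^{-5} = 1/161051.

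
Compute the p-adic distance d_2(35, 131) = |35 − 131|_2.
d_2(35, 131) = 1/32

Step 1 — x − y = 35 − 131 = -96. Step 2 — v_2(-96) = 5 (factor: -96 = −(2^5 · 3); the sign does not affect v_p). Step 3 — |x − y|_2 = 2^{-5} = 1/32.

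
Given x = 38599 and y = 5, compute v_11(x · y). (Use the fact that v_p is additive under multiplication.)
v_11(192995) = 3

v_p(x) = 3 (factor: 38599 = 11^3 · 29); v_p(y) = 0 (factor: 5 = 11^0 · 5). Additivity: v_p(xy) = v_p(x) + v_p(y) = 3 + 0 = 3. (Direct check: xy = 192995 = 11^3 · (145).)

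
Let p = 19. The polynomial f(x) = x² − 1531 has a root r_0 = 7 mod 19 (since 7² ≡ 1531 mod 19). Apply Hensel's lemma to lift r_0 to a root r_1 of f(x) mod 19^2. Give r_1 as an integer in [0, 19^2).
r_1 = 216 (mod 361)

Hensel's recurrence: r_{i+1} = r_i − f(r_i)·(f′(r_i))^{-1} mod 19^{i+2}, with f′(x) = 2x. Iterate:
  r_0 = 7 (mod 19)
  r_1 = 216 (mod 361)
Final: r_1 = 216, and one checks f(r_1) ≡ 0 mod 19^2.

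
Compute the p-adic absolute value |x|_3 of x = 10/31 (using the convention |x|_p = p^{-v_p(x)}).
|10/31|_3 = 1

Step 1 — compute v_3(x) by factoring powers of 3 out of the numerator and denominator: v_3(10/31) = 0. Step 2 — apply |x|_p = p^{-v_p(x)} = 3^{0} = 1.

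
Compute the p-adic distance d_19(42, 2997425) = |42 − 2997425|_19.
d_19(42, 2997425) = 1/130321

Step 1 — x − y = 42 − 2997425 = -2997383. Step 2 — v_19(-2997383) = 4 (factor: -2997383 = −(19^4 · 23); the sign does not affect v_p). Step 3 — |x − y|_19 = 19^{-4} = 1/130321.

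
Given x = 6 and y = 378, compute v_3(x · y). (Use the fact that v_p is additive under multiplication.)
v_3(2268) = 4

v_p(x) = 1 (factor: 6 = 3^1 · 2); v_p(y) = 3 (factor: 378 = 3^3 · 14). Additivity: v_p(xy) = v_p(x) + v_p(y) = 1 + 3 = 4. (Direct check: xy = 2268 = 3^4 · (28).)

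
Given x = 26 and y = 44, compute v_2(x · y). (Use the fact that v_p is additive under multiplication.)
v_2(1144) = 3

v_p(x) = 1 (factor: 26 = 2^1 · 13); v_p(y) = 2 (factor: 44 = 2^2 · 11). Additivity: v_p(xy) = v_p(x) + v_p(y) = 1 + 2 = 3. (Direct check: xy = 1144 = 2^3 · (143).)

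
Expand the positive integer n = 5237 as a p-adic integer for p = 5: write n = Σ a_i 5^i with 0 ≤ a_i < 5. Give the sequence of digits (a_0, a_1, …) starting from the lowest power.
(a_0, a_1, …) = (2, 2, 4, 1, 3, 1)

Repeated division by 5 gives the digits low-to-high: 5237 = 2 + 2·5^1 + 4·5^2 + 1·5^3 + 3·5^4 + 1·5^5. Digit sequence: (2, 2, 4, 1, 3, 1).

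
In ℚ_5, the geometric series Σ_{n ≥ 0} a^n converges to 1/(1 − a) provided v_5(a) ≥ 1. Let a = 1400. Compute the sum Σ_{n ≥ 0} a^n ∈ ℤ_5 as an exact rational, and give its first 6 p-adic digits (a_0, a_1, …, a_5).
Σ a^n = 1/(1 − a) = -1/1399;  first 6 digits = (1, 0, 1, 1, 3, 2)

v_5(a) = 2 ≥ 1, so the series converges in ℤ_5 to 1/(1 − a) = 1/(1 − 1400) = -1/1399. Expand this rational in ℤ_5: compute digits iteratively via d_i = x_i mod 5, x_{i+1} = (x_i − d_i)/5. The first 6 digits are (1, 0, 1, 1, 3, 2).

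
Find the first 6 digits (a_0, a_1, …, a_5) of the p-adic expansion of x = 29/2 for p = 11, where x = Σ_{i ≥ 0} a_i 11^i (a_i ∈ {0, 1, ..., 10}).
(a_0, …, a_5) = (9, 6, 5, 5, 5, 5)

v_11(29/2) = 0 (numerator and denominator both coprime to 11), so x ∈ ℤ_11^×. Compute digits iteratively via a_i = x_i mod 11, x_{i+1} = (x_i − a_i)/11, with x_0 = x:
  x_0 = 29/2;  a_0 = 9;  x_1 = (x_0 − 9)/11 = 1/2
  x_1 = 1/2;  a_1 = 6;  x_2 = (x_1 − 6)/11 = -1/2
  x_2 = -1/2;  a_2 = 5;  x_3 = (x_2 − 5)/11 = -1/2
  x_3 = -1/2;  a_3 = 5;  x_4 = (x_3 − 5)/11 = -1/2
  x_4 = -1/2;  a_4 = 5;  x_5 = (x_4 − 5)/11 = -1/2
  x_5 = -1/2;  a_5 = 5;  x_6 = (x_5 − 5)/11 = -1/2
Digits: (9, 6, 5, 5, 5, 5).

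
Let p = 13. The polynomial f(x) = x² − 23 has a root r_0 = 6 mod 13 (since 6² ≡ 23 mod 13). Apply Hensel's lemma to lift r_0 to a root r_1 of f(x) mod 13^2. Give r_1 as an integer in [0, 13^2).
r_1 = 19 (mod 169)

Hensel's recurrence: r_{i+1} = r_i − f(r_i)·(f′(r_i))^{-1} mod 13^{i+2}, with f′(x) = 2x. Iterate:
  r_0 = 6 (mod 13)
  r_1 = 19 (mod 169)
Final: r_1 = 19, and one checks f(r_1) ≡ 0 mod 13^2.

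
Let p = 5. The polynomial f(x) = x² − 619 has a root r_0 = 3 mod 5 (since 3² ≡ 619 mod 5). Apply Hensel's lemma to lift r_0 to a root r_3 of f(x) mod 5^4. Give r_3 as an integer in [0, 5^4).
r_3 = 463 (mod 625)

Hensel's recurrence: r_{i+1} = r_i − f(r_i)·(f′(r_i))^{-1} mod 5^{i+2}, with f′(x) = 2x. Iterate:
  r_0 = 3 (mod 5)
  r_1 = 13 (mod 25)
  r_2 = 88 (mod 125)
  r_3 = 463 (mod 625)
Final: r_3 = 463, and one checks f(r_3) ≡ 0 mod 5^4.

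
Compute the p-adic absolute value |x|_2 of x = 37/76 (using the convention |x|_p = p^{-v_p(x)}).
|37/76|_2 = 4

Step 1 — compute v_2(x) by factoring powers of 2 out of the numerator and denominator: v_2(37/76) = -2. Step 2 — apply |x|_p = p^{-v_p(x)} = 2^{2} = 4.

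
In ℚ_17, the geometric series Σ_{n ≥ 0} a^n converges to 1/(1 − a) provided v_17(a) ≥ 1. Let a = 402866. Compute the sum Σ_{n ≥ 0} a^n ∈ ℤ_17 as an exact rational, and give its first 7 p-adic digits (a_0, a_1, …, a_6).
Σ a^n = 1/(1 − a) = -1/402865;  first 7 digits = (1, 0, 0, 14, 4, 0, 9)

v_17(a) = 3 ≥ 1, so the series converges in ℤ_17 to 1/(1 − a) = 1/(1 − 402866) = -1/402865. Expand this rational in ℤ_17: compute digits iteratively via d_i = x_i mod 17, x_{i+1} = (x_i − d_i)/17. The first 7 digits are (1, 0, 0, 14, 4, 0, 9).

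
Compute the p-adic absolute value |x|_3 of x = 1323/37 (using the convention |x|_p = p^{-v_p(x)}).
|1323/37|_3 = 1/27

Step 1 — compute v_3(x) by factoring powers of 3 out of the numerator and denominator: v_3(1323/37) = 3. Step 2 — apply |x|_p = p^{-v_p(x)} = 3^{-3} = 1/27.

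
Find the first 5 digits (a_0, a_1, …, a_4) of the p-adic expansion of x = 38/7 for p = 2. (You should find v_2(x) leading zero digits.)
(a_0, …, a_4) = (0, 1, 0, 1, 0)

v_2(38/7) = 1, so a_0 = ... = a_0 = 0. Factor out: x = 2^1 · u with u = 19/7 a unit in ℤ_2. Expand u iteratively via a_{v+i} = u_i mod 2, u_{i+1} = (u_i − a_{v+i})/2:
  u_0 = 19/7;  a_1 = 1;  u_1 = (u_0 − 1)/2 = 6/7
  u_1 = 6/7;  a_2 = 0;  u_2 = (u_1 − 0)/2 = 3/7
  u_2 = 3/7;  a_3 = 1;  u_3 = (u_2 − 1)/2 = -2/7
  u_3 = -2/7;  a_4 = 0;  u_4 = (u_3 − 0)/2 = -1/7
Digits: (0, 1, 0, 1, 0).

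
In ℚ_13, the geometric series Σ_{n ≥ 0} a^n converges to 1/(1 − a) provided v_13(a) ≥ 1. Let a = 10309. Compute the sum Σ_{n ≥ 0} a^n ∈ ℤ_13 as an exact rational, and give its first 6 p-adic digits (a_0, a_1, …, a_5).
Σ a^n = 1/(1 − a) = -1/10308;  first 6 digits = (1, 0, 9, 4, 3, 0)

v_13(a) = 2 ≥ 1, so the series converges in ℤ_13 to 1/(1 − a) = 1/(1 − 10309) = -1/10308. Expand this rational in ℤ_13: compute digits iteratively via d_i = x_i mod 13, x_{i+1} = (x_i − d_i)/13. The first 6 digits are (1, 0, 9, 4, 3, 0).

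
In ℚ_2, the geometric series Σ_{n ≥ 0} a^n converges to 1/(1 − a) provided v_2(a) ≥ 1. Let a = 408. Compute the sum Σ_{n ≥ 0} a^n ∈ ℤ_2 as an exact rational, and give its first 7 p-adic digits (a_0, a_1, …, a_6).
Σ a^n = 1/(1 − a) = -1/407;  first 7 digits = (1, 0, 0, 1, 1, 0, 1)

v_2(a) = 3 ≥ 1, so the series converges in ℤ_2 to 1/(1 − a) = 1/(1 − 408) = -1/407. Expand this rational in ℤ_2: compute digits iteratively via d_i = x_i mod 2, x_{i+1} = (x_i − d_i)/2. The first 7 digits are (1, 0, 0, 1, 1, 0, 1).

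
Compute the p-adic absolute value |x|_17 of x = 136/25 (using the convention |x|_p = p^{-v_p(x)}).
|136/25|_17 = 1/17

Step 1 — compute v_17(x) by factoring powers of 17 out of the numerator and denominator: v_17(136/25) = 1. Step 2 — apply |x|_p = p^{-v_p(x)} = 17^{-1} = 1/17.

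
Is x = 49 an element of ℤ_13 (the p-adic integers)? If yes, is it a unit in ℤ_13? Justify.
x ∈ ℤ_13^× (unit); v_13(x) = 0

ℤ_13 = {x ∈ ℚ_13 : v_13(x) ≥ 0} and ℤ_13^× = {x ∈ ℤ_13 : v_13(x) = 0}. Here v_13(49) = v_13(num) − v_13(den) = 0; compare against these criteria.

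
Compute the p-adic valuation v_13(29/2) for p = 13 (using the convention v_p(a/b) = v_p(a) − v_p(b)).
v_13(29/2) = 0

Factor powers of 13 from the numerator and denominator of the reduced fraction: 29 = 13^0 · 29 and 2 = 13^0 · 2. Apply v_p(a/b) = v_p(a) − v_p(b): v_13(29/2) = 0 − 0 = 0.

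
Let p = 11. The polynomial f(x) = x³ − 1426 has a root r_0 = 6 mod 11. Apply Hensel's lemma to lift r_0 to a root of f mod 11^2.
r_1 = 6 (mod 121)

Hensel: r_{i+1} = r_i − f(r_i)/f′(r_i) mod 11^{i+2}, where f′(x) = 3x². Iterate:
  r_0 = 6 (mod 11)
  r_1 = 6 (mod 121)
Final: r = 6 with f(r) ≡ 0 mod 11^2.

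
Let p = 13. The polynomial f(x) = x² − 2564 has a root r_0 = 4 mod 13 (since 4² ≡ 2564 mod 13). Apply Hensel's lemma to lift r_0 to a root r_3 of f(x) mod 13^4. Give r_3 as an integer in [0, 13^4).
r_3 = 17645 (mod 28561)

Hensel's recurrence: r_{i+1} = r_i − f(r_i)·(f′(r_i))^{-1} mod 13^{i+2}, with f′(x) = 2x. Iterate:
  r_0 = 4 (mod 13)
  r_1 = 69 (mod 169)
  r_2 = 69 (mod 2197)
  r_3 = 17645 (mod 28561)
Final: r_3 = 17645, and one checks f(r_3) ≡ 0 mod 13^4.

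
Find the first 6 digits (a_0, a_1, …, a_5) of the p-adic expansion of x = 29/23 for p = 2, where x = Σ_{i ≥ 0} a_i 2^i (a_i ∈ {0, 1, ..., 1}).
(a_0, …, a_5) = (1, 1, 0, 1, 0, 1)

v_2(29/23) = 0 (numerator and denominator both coprime to 2), so x ∈ ℤ_2^×. Compute digits iteratively via a_i = x_i mod 2, x_{i+1} = (x_i − a_i)/2, with x_0 = x:
  x_0 = 29/23;  a_0 = 1;  x_1 = (x_0 − 1)/2 = 3/23
  x_1 = 3/23;  a_1 = 1;  x_2 = (x_1 − 1)/2 = -10/23
  x_2 = -10/23;  a_2 = 0;  x_3 = (x_2 − 0)/2 = -5/23
  x_3 = -5/23;  a_3 = 1;  x_4 = (x_3 − 1)/2 = -14/23
  x_4 = -14/23;  a_4 = 0;  x_5 = (x_4 − 0)/2 = -7/23
  x_5 = -7/23;  a_5 = 1;  x_6 = (x_5 − 1)/2 = -15/23
Digits: (1, 1, 0, 1, 0, 1).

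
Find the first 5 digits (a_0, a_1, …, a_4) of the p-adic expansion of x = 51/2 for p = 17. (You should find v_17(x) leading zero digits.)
(a_0, …, a_4) = (0, 10, 8, 8, 8)

v_17(51/2) = 1, so a_0 = ... = a_0 = 0. Factor out: x = 17^1 · u with u = 3/2 a unit in ℤ_17. Expand u iteratively via a_{v+i} = u_i mod 17, u_{i+1} = (u_i − a_{v+i})/17:
  u_0 = 3/2;  a_1 = 10;  u_1 = (u_0 − 10)/17 = -1/2
  u_1 = -1/2;  a_2 = 8;  u_2 = (u_1 − 8)/17 = -1/2
  u_2 = -1/2;  a_3 = 8;  u_3 = (u_2 − 8)/17 = -1/2
  u_3 = -1/2;  a_4 = 8;  u_4 = (u_3 − 8)/17 = -1/2
Digits: (0, 10, 8, 8, 8).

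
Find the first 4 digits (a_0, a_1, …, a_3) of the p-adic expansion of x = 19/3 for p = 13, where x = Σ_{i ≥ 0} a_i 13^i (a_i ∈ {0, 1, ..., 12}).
(a_0, …, a_3) = (2, 9, 8, 8)

v_13(19/3) = 0 (numerator and denominator both coprime to 13), so x ∈ ℤ_13^×. Compute digits iteratively via a_i = x_i mod 13, x_{i+1} = (x_i − a_i)/13, with x_0 = x:
  x_0 = 19/3;  a_0 = 2;  x_1 = (x_0 − 2)/13 = 1/3
  x_1 = 1/3;  a_1 = 9;  x_2 = (x_1 − 9)/13 = -2/3
  x_2 = -2/3;  a_2 = 8;  x_3 = (x_2 − 8)/13 = -2/3
  x_3 = -2/3;  a_3 = 8;  x_4 = (x_3 − 8)/13 = -2/3
Digits: (2, 9, 8, 8).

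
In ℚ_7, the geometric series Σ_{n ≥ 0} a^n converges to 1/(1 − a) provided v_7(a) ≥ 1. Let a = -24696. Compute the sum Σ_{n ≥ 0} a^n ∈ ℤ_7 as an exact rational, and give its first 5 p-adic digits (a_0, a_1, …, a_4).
Σ a^n = 1/(1 − a) = 1/24697;  first 5 digits = (1, 0, 0, 5, 3)

v_7(a) = 3 ≥ 1, so the series converges in ℤ_7 to 1/(1 − a) = 1/(1 − (-24696)) = 1/24697. Expand this rational in ℤ_7: compute digits iteratively via d_i = x_i mod 7, x_{i+1} = (x_i − d_i)/7. The first 5 digits are (1, 0, 0, 5, 3).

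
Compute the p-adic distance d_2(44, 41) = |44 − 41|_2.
d_2(44, 41) = 1

Step 1 — x − y = 44 − 41 = 3. Step 2 — v_2(3) = 0 (factor: 3 = (2^0 · 3); the sign does not affect v_p). Step 3 — |x − y|_2 = 2^{0} = 1.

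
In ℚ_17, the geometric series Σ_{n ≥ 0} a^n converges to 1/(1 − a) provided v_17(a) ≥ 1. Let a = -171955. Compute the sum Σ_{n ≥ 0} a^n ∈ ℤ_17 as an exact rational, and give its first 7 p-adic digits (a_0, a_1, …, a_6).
Σ a^n = 1/(1 − a) = 1/171956;  first 7 digits = (1, 0, 0, 16, 14, 16, 0)

v_17(a) = 3 ≥ 1, so the series converges in ℤ_17 to 1/(1 − a) = 1/(1 − (-171955)) = 1/171956. Expand this rational in ℤ_17: compute digits iteratively via d_i = x_i mod 17, x_{i+1} = (x_i − d_i)/17. The first 7 digits are (1, 0, 0, 16, 14, 16, 0).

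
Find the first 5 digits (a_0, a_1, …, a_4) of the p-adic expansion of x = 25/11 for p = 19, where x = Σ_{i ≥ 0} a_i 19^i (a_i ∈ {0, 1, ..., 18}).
(a_0, …, a_4) = (4, 12, 8, 3, 5)

v_19(25/11) = 0 (numerator and denominator both coprime to 19), so x ∈ ℤ_19^×. Compute digits iteratively via a_i = x_i mod 19, x_{i+1} = (x_i − a_i)/19, with x_0 = x:
  x_0 = 25/11;  a_0 = 4;  x_1 = (x_0 − 4)/19 = -1/11
  x_1 = -1/11;  a_1 = 12;  x_2 = (x_1 − 12)/19 = -7/11
  x_2 = -7/11;  a_2 = 8;  x_3 = (x_2 − 8)/19 = -5/11
  x_3 = -5/11;  a_3 = 3;  x_4 = (x_3 − 3)/19 = -2/11
  x_4 = -2/11;  a_4 = 5;  x_5 = (x_4 − 5)/19 = -3/11
Digits: (4, 12, 8, 3, 5).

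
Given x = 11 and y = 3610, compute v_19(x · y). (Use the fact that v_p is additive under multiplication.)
v_19(39710) = 2

v_p(x) = 0 (factor: 11 = 19^0 · 11); v_p(y) = 2 (factor: 3610 = 19^2 · 10). Additivity: v_p(xy) = v_p(x) + v_p(y) = 0 + 2 = 2. (Direct check: xy = 39710 = 19^2 · (110).)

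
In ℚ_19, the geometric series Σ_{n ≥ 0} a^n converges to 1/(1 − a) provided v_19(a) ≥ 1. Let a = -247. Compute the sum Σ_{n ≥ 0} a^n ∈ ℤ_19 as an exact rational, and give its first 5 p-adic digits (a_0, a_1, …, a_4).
Σ a^n = 1/(1 − a) = 1/248;  first 5 digits = (1, 6, 16, 15, 2)

v_19(a) = 1 ≥ 1, so the series converges in ℤ_19 to 1/(1 − a) = 1/(1 − (-247)) = 1/248. Expand this rational in ℤ_19: compute digits iteratively via d_i = x_i mod 19, x_{i+1} = (x_i − d_i)/19. The first 5 digits are (1, 6, 16, 15, 2).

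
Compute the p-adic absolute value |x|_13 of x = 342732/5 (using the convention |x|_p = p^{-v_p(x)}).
|342732/5|_13 = 1/28561

Step 1 — compute v_13(x) by factoring powers of 13 out of the numerator and denominator: v_13(342732/5) = 4. Step 2 — apply |x|_p = p^{-v_p(x)} = 13^{-4} = 1/28561.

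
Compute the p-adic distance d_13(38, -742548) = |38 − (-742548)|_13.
d_13(38, -742548) = 1/371293

Step 1 — x − y = 38 − (-742548) = 742586. Step 2 — v_13(742586) = 5 (factor: 742586 = (13^5 · 2); the sign does not affect v_p). Step 3 — |x − y|_13 = 13^{-5} = 1/371293.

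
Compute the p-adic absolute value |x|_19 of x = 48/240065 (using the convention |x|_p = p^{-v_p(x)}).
|48/240065|_19 = 6859

Step 1 — compute v_19(x) by factoring powers of 19 out of the numerator and denominator: v_19(48/240065) = -3. Step 2 — apply |x|_p = p^{-v_p(x)} = 19^{3} = 6859.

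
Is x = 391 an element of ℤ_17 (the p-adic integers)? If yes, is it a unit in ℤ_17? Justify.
x ∈ ℤ_17 but not a unit; v_17(x) = 1 > 0

ℤ_17 = {x ∈ ℚ_17 : v_17(x) ≥ 0} and ℤ_17^× = {x ∈ ℤ_17 : v_17(x) = 0}. Here v_17(391) = v_17(num) − v_17(den) = 1; compare against these criteria.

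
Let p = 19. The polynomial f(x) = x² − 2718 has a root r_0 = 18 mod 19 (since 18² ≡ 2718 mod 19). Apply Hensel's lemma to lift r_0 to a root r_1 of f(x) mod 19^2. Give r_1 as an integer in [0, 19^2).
r_1 = 265 (mod 361)

Hensel's recurrence: r_{i+1} = r_i − f(r_i)·(f′(r_i))^{-1} mod 19^{i+2}, with f′(x) = 2x. Iterate:
  r_0 = 18 (mod 19)
  r_1 = 265 (mod 361)
Final: r_1 = 265, and one checks f(r_1) ≡ 0 mod 19^2.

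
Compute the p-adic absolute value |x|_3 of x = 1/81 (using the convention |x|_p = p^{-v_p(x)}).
|1/81|_3 = 81

Step 1 — compute v_3(x) by factoring powers of 3 out of the numerator and denominator: v_3(1/81) = -4. Step 2 — apply |x|_p = p^{-v_p(x)} = 3^{4} = 81.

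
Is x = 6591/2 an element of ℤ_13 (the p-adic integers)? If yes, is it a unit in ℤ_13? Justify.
x ∈ ℤ_13 but not a unit; v_13(x) = 3 > 0

ℤ_13 = {x ∈ ℚ_13 : v_13(x) ≥ 0} and ℤ_13^× = {x ∈ ℤ_13 : v_13(x) = 0}. Here v_13(6591/2) = v_13(num) − v_13(den) = 3; compare against these criteria.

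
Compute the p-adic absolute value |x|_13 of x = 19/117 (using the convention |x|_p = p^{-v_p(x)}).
|19/117|_13 = 13

Step 1 — compute v_13(x) by factoring powers of 13 out of the numerator and denominator: v_13(19/117) = -1. Step 2 — apply |x|_p = p^{-v_p(x)} = 13^{1} = 13.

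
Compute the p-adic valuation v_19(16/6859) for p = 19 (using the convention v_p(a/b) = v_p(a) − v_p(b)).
v_19(16/6859) = -3

Factor powers of 19 from the numerator and denominator of the reduced fraction: 16 = 19^0 · 16 and 6859 = 19^3 · 1. Apply v_p(a/b) = v_p(a) − v_p(b): v_19(16/6859) = 0 − 3 = -3.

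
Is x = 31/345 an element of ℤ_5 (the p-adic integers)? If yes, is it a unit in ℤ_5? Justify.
x ∉ ℤ_5 (v_5(x) = -1 < 0)

ℤ_5 = {x ∈ ℚ_5 : v_5(x) ≥ 0} and ℤ_5^× = {x ∈ ℤ_5 : v_5(x) = 0}. Here v_5(31/345) = v_5(num) − v_5(den) = -1; compare against these criteria.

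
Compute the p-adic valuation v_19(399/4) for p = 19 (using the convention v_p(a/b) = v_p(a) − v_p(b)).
v_19(399/4) = 1

Factor powers of 19 from the numerator and denominator of the reduced fraction: 399 = 19^1 · 21 and 4 = 19^0 · 4. Apply v_p(a/b) = v_p(a) − v_p(b): v_19(399/4) = 1 − 0 = 1.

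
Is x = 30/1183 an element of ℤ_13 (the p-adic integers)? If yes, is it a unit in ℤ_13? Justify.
x ∉ ℤ_13 (v_13(x) = -2 < 0)

ℤ_13 = {x ∈ ℚ_13 : v_13(x) ≥ 0} and ℤ_13^× = {x ∈ ℤ_13 : v_13(x) = 0}. Here v_13(30/1183) = v_13(num) − v_13(den) = -2; compare against these criteria.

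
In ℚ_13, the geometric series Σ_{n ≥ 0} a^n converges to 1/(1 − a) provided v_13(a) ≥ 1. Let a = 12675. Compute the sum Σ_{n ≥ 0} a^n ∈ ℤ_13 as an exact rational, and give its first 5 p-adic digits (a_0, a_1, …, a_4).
Σ a^n = 1/(1 − a) = -1/12674;  first 5 digits = (1, 0, 10, 5, 9)

v_13(a) = 2 ≥ 1, so the series converges in ℤ_13 to 1/(1 − a) = 1/(1 − 12675) = -1/12674. Expand this rational in ℤ_13: compute digits iteratively via d_i = x_i mod 13, x_{i+1} = (x_i − d_i)/13. The first 5 digits are (1, 0, 10, 5, 9).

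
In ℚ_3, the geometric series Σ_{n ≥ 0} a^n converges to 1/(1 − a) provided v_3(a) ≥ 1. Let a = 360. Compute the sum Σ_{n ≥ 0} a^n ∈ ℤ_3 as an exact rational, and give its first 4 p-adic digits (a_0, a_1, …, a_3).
Σ a^n = 1/(1 − a) = -1/359;  first 4 digits = (1, 0, 1, 1)

v_3(a) = 2 ≥ 1, so the series converges in ℤ_3 to 1/(1 − a) = 1/(1 − 360) = -1/359. Expand this rational in ℤ_3: compute digits iteratively via d_i = x_i mod 3, x_{i+1} = (x_i − d_i)/3. The first 4 digits are (1, 0, 1, 1).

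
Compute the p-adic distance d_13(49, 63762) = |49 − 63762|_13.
d_13(49, 63762) = 1/2197

Step 1 — x − y = 49 − 63762 = -63713. Step 2 — v_13(-63713) = 3 (factor: -63713 = −(13^3 · 29); the sign does not affect v_p). Step 3 — |x − y|_13 = 13^{-3} = 1/2197.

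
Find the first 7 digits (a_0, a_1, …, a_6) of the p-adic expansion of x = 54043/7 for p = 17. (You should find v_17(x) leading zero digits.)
(a_0, …, a_6) = (0, 0, 0, 4, 12, 9, 14)

v_17(54043/7) = 3, so a_0 = ... = a_2 = 0. Factor out: x = 17^3 · u with u = 11/7 a unit in ℤ_17. Expand u iteratively via a_{v+i} = u_i mod 17, u_{i+1} = (u_i − a_{v+i})/17:
  u_0 = 11/7;  a_3 = 4;  u_1 = (u_0 − 4)/17 = -1/7
  u_1 = -1/7;  a_4 = 12;  u_2 = (u_1 − 12)/17 = -5/7
  u_2 = -5/7;  a_5 = 9;  u_3 = (u_2 − 9)/17 = -4/7
  u_3 = -4/7;  a_6 = 14;  u_4 = (u_3 − 14)/17 = -6/7
Digits: (0, 0, 0, 4, 12, 9, 14).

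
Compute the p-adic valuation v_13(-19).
v_13(-19) = 0

v_13(n) is the largest exponent k such that 13^k divides n. Factor out: -19 = -13^0 · 19. (Sign doesn't affect v_p.) So v_13(-19) = 0.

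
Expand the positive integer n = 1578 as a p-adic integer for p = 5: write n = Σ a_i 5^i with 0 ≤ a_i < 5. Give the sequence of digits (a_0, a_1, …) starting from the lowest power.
(a_0, a_1, …) = (3, 0, 3, 2, 2)

Repeated division by 5 gives the digits low-to-high: 1578 = 3 + 3·5^2 + 2·5^3 + 2·5^4. Digit sequence: (3, 0, 3, 2, 2).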